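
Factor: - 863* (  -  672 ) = 2^5 * 3^1*7^1 * 863^1 = 579936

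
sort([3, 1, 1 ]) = [1, 1, 3 ]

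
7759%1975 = 1834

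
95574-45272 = 50302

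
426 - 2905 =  - 2479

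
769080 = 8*96135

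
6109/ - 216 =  - 6109/216 = -28.28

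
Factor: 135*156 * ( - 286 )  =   - 2^3*3^4*5^1*11^1*13^2 = - 6023160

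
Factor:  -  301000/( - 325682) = 2^2*5^3*541^( - 1) = 500/541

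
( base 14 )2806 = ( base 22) ED0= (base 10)7062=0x1b96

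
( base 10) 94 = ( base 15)64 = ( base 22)46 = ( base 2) 1011110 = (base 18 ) 54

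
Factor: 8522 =2^1*  4261^1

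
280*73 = 20440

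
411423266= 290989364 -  -120433902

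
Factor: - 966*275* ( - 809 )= 2^1*3^1*5^2*7^1*11^1*23^1*809^1 = 214910850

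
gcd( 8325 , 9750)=75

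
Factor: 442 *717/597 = 2^1*13^1* 17^1*199^( - 1)*239^1 =105638/199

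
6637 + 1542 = 8179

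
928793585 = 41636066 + 887157519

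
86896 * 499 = 43361104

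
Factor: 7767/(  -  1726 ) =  - 2^( - 1)*3^2 = - 9/2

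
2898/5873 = 414/839=0.49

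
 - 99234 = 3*( - 33078)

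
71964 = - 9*( - 7996 ) 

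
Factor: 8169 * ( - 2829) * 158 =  - 3651395958 = - 2^1* 3^2*7^1*23^1*41^1* 79^1*389^1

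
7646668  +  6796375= 14443043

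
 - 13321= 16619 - 29940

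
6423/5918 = 1 + 505/5918=1.09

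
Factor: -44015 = - 5^1*8803^1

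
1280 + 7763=9043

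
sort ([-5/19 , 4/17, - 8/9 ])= [ - 8/9, - 5/19, 4/17 ]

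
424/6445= 424/6445 = 0.07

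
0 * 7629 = 0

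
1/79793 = 1/79793 = 0.00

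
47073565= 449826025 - 402752460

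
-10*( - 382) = 3820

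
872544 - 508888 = 363656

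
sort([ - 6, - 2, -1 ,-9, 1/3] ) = [ -9, - 6, - 2, - 1, 1/3]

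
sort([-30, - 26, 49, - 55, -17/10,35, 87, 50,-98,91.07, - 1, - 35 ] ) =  [ - 98,- 55,-35, -30, -26, - 17/10, - 1, 35 , 49, 50, 87,  91.07 ]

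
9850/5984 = 1 + 1933/2992 = 1.65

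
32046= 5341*6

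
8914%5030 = 3884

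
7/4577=7/4577 = 0.00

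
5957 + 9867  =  15824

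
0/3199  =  0= 0.00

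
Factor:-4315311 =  -3^2*7^1*11^1 * 13^1*479^1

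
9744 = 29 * 336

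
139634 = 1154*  121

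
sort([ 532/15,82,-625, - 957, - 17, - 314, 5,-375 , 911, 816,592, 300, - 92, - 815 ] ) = [-957,- 815, - 625, - 375, - 314, - 92,-17,5, 532/15, 82, 300, 592  ,  816,  911 ]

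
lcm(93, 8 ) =744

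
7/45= 7/45= 0.16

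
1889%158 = 151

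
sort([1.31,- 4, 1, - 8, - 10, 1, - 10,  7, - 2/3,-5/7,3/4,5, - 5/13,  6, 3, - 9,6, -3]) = [ - 10, - 10, - 9, - 8,-4, - 3,  -  5/7, - 2/3, - 5/13, 3/4,1, 1,  1.31, 3,  5, 6, 6,7] 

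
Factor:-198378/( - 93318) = 3^1* 107^1*151^(-1) =321/151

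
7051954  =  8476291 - 1424337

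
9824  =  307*32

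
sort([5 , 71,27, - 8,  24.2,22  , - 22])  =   [- 22, - 8, 5,22, 24.2,27, 71]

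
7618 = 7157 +461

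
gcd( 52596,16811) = 1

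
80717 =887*91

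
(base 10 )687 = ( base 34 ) K7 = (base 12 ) 493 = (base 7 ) 2001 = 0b1010101111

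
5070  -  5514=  - 444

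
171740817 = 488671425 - 316930608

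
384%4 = 0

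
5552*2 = 11104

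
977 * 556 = 543212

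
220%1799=220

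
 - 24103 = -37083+12980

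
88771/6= 88771/6 = 14795.17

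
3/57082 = 3/57082  =  0.00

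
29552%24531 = 5021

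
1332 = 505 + 827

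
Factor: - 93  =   - 3^1*31^1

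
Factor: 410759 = 410759^1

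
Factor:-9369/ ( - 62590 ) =2^( - 1)*3^3*5^( - 1 )*11^ ( - 1)*347^1 * 569^( - 1)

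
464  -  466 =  - 2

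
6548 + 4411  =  10959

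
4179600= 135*30960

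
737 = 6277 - 5540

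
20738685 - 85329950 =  - 64591265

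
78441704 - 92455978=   -14014274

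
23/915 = 23/915 = 0.03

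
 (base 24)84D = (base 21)AED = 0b1001001101101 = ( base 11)35a9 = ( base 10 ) 4717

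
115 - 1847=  - 1732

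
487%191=105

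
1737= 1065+672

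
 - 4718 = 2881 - 7599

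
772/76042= 2/197 = 0.01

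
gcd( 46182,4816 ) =86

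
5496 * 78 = 428688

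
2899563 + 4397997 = 7297560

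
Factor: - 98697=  - 3^1*167^1*197^1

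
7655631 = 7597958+57673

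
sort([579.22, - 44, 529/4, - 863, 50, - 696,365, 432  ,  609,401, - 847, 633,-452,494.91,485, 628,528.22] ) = [ - 863,  -  847,-696,  -  452,-44,50, 529/4, 365 , 401,  432,485,  494.91, 528.22,579.22 , 609,628,633]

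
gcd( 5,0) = 5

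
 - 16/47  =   -16/47  =  - 0.34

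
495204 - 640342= -145138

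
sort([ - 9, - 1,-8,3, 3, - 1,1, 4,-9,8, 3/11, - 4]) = [ - 9, - 9, - 8, - 4, -1,-1,3/11 , 1,3 , 3, 4, 8 ] 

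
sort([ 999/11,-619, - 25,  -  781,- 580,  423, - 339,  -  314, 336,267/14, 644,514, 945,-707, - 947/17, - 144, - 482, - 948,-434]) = [ - 948, - 781,- 707, - 619, - 580, - 482, - 434, - 339,- 314, - 144, -947/17,  -  25,267/14, 999/11,336, 423, 514,644,945]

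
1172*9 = 10548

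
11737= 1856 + 9881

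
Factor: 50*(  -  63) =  - 3150 = - 2^1*3^2*5^2*7^1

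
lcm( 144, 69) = 3312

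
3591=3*1197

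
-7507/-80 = 7507/80  =  93.84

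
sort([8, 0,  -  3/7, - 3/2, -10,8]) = [ - 10, - 3/2, -3/7,  0, 8,8]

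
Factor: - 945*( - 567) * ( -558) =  - 298984770 = - 2^1 * 3^9*5^1*7^2*31^1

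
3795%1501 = 793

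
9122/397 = 22  +  388/397 = 22.98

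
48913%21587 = 5739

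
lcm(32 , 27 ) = 864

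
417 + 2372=2789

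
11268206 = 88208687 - 76940481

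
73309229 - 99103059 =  - 25793830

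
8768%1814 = 1512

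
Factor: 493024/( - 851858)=  -  2^4*31^1*857^( - 1)  =  - 496/857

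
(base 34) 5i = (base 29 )6e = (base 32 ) 5s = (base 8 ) 274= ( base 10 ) 188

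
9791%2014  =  1735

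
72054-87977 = - 15923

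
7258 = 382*19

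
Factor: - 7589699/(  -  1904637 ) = 3^( -1)*7^( - 1)*13^1*31^1*37^1*509^1*90697^( - 1)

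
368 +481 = 849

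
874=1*874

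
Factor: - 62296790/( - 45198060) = 6229679/4519806 = 2^( - 1 )*3^( - 1 ) * 283^1*463^( - 1) * 1627^( - 1 )*22013^1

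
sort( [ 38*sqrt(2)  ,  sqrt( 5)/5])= [ sqrt ( 5)/5, 38*sqrt( 2 )] 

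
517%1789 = 517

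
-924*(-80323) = 74218452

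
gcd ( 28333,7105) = 29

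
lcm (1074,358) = 1074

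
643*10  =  6430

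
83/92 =83/92 = 0.90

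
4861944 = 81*60024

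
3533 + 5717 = 9250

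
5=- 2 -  - 7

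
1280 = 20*64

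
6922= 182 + 6740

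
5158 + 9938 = 15096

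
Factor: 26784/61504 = 27/62   =  2^(  -  1)*3^3*31^(-1) 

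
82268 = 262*314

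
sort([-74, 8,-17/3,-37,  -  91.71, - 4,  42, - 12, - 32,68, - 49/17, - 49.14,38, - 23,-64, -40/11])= [ - 91.71,  -  74, - 64, - 49.14, - 37, - 32, -23, - 12 , - 17/3,- 4 ,-40/11, - 49/17, 8,38,42,68 ]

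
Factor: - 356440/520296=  - 3^( - 1)*5^1*67^1*163^(-1) = - 335/489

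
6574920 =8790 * 748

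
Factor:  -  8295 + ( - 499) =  - 8794 = - 2^1*4397^1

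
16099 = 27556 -11457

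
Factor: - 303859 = -303859^1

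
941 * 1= 941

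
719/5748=719/5748=0.13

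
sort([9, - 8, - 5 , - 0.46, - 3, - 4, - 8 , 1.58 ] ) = [-8, - 8, - 5,-4, - 3, - 0.46, 1.58, 9]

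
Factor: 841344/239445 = 2^7*3^(-1 ) * 5^ ( - 1 )*7^1*17^( - 1 ) = 896/255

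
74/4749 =74/4749 =0.02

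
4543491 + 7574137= 12117628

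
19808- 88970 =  - 69162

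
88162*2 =176324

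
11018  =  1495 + 9523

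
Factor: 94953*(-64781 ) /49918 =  - 2^( - 1) *3^1*11^ ( - 1)*31^1*1021^1*2269^( - 1)*64781^1 = - 6151150293/49918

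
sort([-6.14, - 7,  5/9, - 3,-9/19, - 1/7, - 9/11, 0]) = [ - 7, -6.14,- 3, - 9/11, - 9/19, - 1/7, 0, 5/9] 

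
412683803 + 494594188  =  907277991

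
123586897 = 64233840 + 59353057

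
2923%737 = 712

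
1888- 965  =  923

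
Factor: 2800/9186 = 1400/4593 = 2^3*3^(-1 )*5^2*7^1*1531^( - 1)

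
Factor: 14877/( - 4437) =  - 3^1*17^( - 1 )*19^1 = - 57/17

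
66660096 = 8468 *7872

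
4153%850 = 753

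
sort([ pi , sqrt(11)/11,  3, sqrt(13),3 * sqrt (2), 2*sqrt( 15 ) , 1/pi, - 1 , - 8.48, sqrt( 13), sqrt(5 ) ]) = [ - 8.48 , - 1, sqrt( 11) /11, 1/pi, sqrt(5),  3,pi,sqrt(13), sqrt( 13), 3*sqrt( 2),  2*sqrt ( 15 )]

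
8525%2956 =2613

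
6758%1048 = 470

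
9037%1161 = 910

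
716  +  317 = 1033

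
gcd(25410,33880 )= 8470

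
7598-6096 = 1502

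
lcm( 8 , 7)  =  56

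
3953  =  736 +3217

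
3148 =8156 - 5008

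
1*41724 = 41724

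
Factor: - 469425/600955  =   - 93885/120191 = - 3^1 * 5^1*11^1*263^( - 1)*457^( - 1)*569^1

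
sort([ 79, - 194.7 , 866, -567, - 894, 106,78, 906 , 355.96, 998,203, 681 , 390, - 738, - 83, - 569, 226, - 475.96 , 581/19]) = [ - 894,-738,  -  569, - 567, - 475.96, - 194.7, - 83,581/19 , 78,79,106, 203, 226,  355.96,390 , 681, 866, 906, 998] 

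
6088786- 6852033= -763247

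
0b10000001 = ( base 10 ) 129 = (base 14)93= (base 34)3r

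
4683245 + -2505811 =2177434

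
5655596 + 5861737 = 11517333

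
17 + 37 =54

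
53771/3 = 53771/3  =  17923.67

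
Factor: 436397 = 13^1 * 33569^1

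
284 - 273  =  11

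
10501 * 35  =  367535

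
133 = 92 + 41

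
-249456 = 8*( -31182)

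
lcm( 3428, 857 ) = 3428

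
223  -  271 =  - 48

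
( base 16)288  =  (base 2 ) 1010001000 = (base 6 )3000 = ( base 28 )n4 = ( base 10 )648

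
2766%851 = 213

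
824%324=176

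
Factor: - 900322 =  - 2^1*450161^1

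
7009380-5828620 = 1180760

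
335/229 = 1 + 106/229 = 1.46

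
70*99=6930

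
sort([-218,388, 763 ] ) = [ - 218, 388, 763 ]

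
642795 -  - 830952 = 1473747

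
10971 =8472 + 2499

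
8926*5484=48950184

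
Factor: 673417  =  19^1*23^2*67^1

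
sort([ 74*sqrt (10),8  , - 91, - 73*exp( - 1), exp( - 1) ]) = [ - 91, - 73 * exp(-1), exp ( - 1), 8, 74*sqrt(10)]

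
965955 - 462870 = 503085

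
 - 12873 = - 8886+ - 3987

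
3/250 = 3/250 = 0.01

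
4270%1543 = 1184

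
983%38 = 33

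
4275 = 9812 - 5537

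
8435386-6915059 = 1520327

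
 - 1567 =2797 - 4364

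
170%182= 170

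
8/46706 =4/23353  =  0.00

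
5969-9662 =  - 3693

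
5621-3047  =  2574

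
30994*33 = 1022802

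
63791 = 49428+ 14363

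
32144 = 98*328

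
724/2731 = 724/2731 = 0.27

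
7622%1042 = 328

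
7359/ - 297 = - 25 + 2/9= - 24.78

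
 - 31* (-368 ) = 11408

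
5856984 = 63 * 92968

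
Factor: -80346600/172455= -2^3*3^2*5^1 * 11497^( - 1) * 14879^1  =  - 5356440/11497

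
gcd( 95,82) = 1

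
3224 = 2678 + 546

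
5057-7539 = -2482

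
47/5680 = 47/5680 = 0.01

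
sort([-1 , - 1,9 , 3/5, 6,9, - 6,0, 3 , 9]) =[ - 6 , - 1, - 1,0,3/5, 3, 6, 9  ,  9, 9]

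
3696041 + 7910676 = 11606717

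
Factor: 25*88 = 2200 = 2^3*5^2*11^1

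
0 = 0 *918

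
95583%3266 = 869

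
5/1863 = 5/1863 = 0.00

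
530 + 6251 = 6781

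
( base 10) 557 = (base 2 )1000101101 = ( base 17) 1FD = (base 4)20231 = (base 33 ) GT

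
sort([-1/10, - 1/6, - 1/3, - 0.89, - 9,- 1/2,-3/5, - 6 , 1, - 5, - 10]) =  [  -  10, - 9,- 6, - 5, - 0.89, - 3/5, - 1/2, - 1/3, - 1/6, - 1/10,  1]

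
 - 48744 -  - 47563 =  - 1181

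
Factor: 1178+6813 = 7991 =61^1 * 131^1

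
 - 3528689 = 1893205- 5421894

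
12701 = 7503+5198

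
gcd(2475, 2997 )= 9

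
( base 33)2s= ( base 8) 136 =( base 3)10111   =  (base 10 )94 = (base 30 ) 34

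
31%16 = 15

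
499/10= 49 + 9/10 = 49.90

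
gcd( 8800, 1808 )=16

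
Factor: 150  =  2^1 *3^1*5^2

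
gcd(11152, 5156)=4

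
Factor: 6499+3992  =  10491 =3^1 * 13^1 * 269^1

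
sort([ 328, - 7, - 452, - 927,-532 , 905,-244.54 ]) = [ - 927  ,-532 , - 452,  -  244.54, - 7,  328,905 ] 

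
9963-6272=3691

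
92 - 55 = 37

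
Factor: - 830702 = - 2^1 * 313^1*1327^1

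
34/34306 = 1/1009 =0.00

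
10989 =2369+8620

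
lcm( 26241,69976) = 209928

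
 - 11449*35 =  - 400715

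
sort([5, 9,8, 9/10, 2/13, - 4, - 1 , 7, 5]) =[ - 4, - 1, 2/13, 9/10, 5, 5,7,8,9]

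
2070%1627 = 443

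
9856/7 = 1408 = 1408.00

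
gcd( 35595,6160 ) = 35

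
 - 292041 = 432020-724061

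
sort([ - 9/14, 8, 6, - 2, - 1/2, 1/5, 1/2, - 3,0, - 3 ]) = [ - 3,  -  3, - 2, - 9/14, - 1/2,0,1/5,  1/2, 6, 8]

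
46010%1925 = 1735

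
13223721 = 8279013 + 4944708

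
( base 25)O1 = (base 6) 2441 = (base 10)601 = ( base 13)373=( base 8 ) 1131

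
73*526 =38398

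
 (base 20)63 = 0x7b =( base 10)123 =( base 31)3U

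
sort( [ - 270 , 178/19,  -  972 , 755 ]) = [- 972,-270  ,  178/19,755] 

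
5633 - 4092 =1541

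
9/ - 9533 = -1 + 9524/9533 = -0.00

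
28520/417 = 28520/417=68.39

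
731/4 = 182 + 3/4 = 182.75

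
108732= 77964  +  30768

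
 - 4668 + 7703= 3035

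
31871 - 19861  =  12010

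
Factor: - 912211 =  - 912211^1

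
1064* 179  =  190456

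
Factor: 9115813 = 7^2*186037^1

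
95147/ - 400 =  - 238+53/400= - 237.87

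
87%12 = 3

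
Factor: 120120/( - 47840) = - 2^ ( - 2 )  *3^1*7^1 * 11^1*23^( - 1 ) = - 231/92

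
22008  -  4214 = 17794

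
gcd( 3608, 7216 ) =3608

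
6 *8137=48822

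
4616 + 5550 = 10166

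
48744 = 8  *6093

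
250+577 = 827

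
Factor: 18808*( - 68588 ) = -2^5*13^1*1319^1*2351^1 = -1290003104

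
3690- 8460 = - 4770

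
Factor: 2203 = 2203^1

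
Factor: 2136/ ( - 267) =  - 8 = - 2^3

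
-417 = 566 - 983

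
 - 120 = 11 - 131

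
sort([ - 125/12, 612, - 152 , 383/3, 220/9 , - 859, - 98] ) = [  -  859, - 152, - 98, - 125/12, 220/9,383/3,612] 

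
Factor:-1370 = -2^1 * 5^1 * 137^1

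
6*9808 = 58848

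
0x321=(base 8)1441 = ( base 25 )171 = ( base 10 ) 801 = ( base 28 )10h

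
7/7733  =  7/7733 = 0.00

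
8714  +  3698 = 12412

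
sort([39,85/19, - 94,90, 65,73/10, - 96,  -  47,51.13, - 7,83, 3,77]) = [  -  96, - 94, - 47, - 7, 3,85/19,73/10, 39,51.13,65,77, 83 , 90 ] 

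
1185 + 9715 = 10900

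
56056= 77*728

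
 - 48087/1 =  - 48087 = -48087.00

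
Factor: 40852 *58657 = 2396255764 = 2^2*7^1*1459^1*58657^1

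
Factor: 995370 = 2^1*3^1*5^1 * 33179^1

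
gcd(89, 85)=1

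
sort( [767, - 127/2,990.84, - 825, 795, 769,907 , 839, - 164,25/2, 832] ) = [ - 825, - 164,  -  127/2, 25/2,767,769,  795 , 832, 839, 907, 990.84 ] 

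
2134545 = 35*60987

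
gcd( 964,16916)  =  4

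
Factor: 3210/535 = 2^1*3^1 = 6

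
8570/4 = 4285/2  =  2142.50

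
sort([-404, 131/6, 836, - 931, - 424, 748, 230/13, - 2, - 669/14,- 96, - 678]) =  [ - 931, - 678, - 424, - 404, - 96, - 669/14, - 2 , 230/13, 131/6,748, 836 ]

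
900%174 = 30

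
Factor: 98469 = 3^3*7^1*521^1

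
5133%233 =7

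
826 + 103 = 929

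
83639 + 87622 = 171261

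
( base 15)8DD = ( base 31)22O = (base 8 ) 3730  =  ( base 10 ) 2008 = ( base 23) 3I7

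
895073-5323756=-4428683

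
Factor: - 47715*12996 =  - 2^2*3^3*5^1*19^2*3181^1 = - 620104140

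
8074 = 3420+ 4654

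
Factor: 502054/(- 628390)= - 5^( - 1 )* 7^1*109^1*191^( - 1) = -763/955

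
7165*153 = 1096245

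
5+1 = 6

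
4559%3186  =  1373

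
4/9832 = 1/2458 = 0.00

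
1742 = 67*26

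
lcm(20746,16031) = 352682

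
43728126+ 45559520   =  89287646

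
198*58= 11484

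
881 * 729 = 642249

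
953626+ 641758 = 1595384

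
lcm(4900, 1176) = 29400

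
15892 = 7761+8131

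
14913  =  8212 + 6701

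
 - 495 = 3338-3833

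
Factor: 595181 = 595181^1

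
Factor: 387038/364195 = 2^1 * 5^( - 1 ) *13^(  -  2 )*449^1= 898/845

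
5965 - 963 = 5002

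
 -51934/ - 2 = 25967+0/1 =25967.00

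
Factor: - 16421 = - 16421^1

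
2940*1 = 2940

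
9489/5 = 1897 + 4/5 = 1897.80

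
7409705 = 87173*85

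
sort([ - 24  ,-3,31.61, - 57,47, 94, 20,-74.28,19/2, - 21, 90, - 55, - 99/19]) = [  -  74.28, -57,-55,-24,- 21 , - 99/19, - 3, 19/2,20, 31.61, 47, 90,94]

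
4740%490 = 330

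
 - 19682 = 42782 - 62464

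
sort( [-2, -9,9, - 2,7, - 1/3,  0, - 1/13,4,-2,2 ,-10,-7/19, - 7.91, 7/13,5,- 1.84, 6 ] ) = [ - 10,-9, - 7.91, - 2,-2 ,-2,- 1.84,-7/19, - 1/3,-1/13,0 , 7/13,2,4,5,6,  7,9]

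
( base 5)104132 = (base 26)5b1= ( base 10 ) 3667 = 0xe53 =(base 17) cbc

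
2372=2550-178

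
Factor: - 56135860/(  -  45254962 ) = 28067930/22627481 = 2^1*5^1*11^1*47^1*61^1 * 89^1*97^( - 1)*479^( - 1 )*487^( - 1)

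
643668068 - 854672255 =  - 211004187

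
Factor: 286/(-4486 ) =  - 11^1*13^1*2243^( - 1) = - 143/2243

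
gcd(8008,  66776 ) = 8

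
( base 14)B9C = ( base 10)2294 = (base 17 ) 7FG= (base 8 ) 4366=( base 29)2L3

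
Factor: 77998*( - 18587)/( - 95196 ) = 2^( - 1 )*3^( - 1)*59^1 * 661^1 * 7933^ ( -1)*18587^1 = 724874413/47598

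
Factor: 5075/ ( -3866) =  - 2^(-1)*5^2*7^1*29^1 * 1933^(-1 ) 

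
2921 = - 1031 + 3952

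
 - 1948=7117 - 9065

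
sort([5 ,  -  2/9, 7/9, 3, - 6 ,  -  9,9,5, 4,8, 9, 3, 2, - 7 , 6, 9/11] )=[ - 9, - 7, - 6, - 2/9, 7/9,9/11, 2, 3, 3,4 , 5,5,6,8,9, 9 ] 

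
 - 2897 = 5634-8531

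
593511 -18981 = 574530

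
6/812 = 3/406 = 0.01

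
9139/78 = 117 + 1/6  =  117.17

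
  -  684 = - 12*57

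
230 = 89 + 141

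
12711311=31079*409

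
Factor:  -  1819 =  - 17^1*107^1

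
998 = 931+67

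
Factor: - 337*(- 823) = 277351 = 337^1*823^1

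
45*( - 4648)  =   - 209160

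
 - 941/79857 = -1 + 78916/79857 =- 0.01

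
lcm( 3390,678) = 3390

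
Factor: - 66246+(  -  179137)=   -  245383^1 = - 245383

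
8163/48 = 170 + 1/16 = 170.06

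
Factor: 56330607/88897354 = 2^(  -  1 ) * 3^1*7^ ( - 1 )*13^( - 1 )*29^ ( - 1 ) * 547^1*16843^ ( - 1)*34327^1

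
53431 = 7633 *7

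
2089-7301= - 5212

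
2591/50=51+41/50 = 51.82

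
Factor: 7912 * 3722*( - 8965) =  - 264005479760 = - 2^4*5^1*11^1*23^1*43^1*163^1*1861^1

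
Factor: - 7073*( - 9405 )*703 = 3^2 * 5^1*11^2*19^2 *37^1*643^1= 46764660195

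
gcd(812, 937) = 1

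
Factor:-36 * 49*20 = -35280 = - 2^4 *3^2*5^1*7^2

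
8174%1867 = 706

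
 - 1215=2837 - 4052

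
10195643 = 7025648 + 3169995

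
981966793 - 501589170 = 480377623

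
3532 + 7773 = 11305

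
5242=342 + 4900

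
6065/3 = 6065/3 = 2021.67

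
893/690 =893/690=1.29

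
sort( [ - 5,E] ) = [  -  5,E]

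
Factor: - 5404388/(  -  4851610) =2702194/2425805 = 2^1*5^ (-1 )*11^1*122827^1*485161^(-1) 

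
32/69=32/69  =  0.46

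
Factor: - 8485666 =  - 2^1*7^1*19^2 * 23^1*73^1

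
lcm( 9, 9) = 9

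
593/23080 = 593/23080 = 0.03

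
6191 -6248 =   -  57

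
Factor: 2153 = 2153^1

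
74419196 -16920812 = 57498384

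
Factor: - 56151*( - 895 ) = 50255145 = 3^2 * 5^1*17^1*179^1*367^1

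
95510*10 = 955100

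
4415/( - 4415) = -1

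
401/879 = 401/879  =  0.46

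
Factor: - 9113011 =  - 9113011^1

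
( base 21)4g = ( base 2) 1100100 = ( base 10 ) 100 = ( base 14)72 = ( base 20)50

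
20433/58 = 352+17/58 = 352.29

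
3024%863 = 435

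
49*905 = 44345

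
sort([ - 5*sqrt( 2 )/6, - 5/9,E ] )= [ - 5*sqrt(2 )/6, - 5/9, E ]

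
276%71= 63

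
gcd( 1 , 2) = 1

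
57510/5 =11502 = 11502.00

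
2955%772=639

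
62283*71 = 4422093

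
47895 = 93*515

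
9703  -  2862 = 6841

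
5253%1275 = 153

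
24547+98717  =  123264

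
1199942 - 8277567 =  - 7077625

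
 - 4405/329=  - 14 + 201/329 =- 13.39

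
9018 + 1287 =10305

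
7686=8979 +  - 1293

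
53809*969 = 52140921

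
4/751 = 4/751 = 0.01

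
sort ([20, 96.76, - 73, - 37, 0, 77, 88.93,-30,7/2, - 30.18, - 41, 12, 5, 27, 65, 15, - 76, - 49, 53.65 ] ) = [ - 76, -73, - 49, - 41, - 37, - 30.18, - 30,0 , 7/2, 5,12, 15, 20, 27,53.65, 65, 77,88.93, 96.76 ] 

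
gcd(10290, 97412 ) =686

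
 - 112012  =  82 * ( - 1366)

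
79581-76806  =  2775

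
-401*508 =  - 203708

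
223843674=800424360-576580686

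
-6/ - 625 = 6/625  =  0.01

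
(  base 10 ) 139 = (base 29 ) 4N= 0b10001011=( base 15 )94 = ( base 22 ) 67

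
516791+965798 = 1482589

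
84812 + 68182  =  152994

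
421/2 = 421/2 = 210.50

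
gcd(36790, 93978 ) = 2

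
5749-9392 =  - 3643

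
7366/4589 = 1 + 2777/4589 = 1.61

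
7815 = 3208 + 4607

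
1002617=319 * 3143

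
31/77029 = 31/77029 = 0.00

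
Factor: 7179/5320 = 2^(  -  3)*3^1 * 5^(  -  1 )*7^ ( - 1)*19^ ( - 1)*2393^1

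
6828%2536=1756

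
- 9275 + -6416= - 15691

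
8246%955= 606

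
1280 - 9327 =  - 8047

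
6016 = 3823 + 2193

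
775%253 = 16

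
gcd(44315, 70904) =8863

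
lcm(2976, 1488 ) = 2976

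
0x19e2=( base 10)6626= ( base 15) 1E6B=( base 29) 7PE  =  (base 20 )gb6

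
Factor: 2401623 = 3^3 * 7^1 * 97^1*131^1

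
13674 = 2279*6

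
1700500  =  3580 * 475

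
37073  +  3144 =40217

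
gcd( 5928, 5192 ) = 8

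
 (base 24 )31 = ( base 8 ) 111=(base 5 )243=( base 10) 73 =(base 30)2d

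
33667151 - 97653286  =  - 63986135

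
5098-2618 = 2480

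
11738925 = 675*17391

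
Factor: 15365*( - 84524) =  -2^2*5^1 * 7^1*11^1*17^1 * 113^1 * 439^1 = - 1298711260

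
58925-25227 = 33698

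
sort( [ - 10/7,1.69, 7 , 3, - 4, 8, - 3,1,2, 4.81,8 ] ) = [ - 4, - 3,-10/7, 1,  1.69, 2, 3,  4.81, 7, 8, 8]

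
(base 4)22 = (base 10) 10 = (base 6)14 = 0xa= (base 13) A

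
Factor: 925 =5^2*37^1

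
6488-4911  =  1577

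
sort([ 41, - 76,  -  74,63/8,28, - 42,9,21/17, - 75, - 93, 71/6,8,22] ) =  [ - 93 , - 76, - 75 ,- 74, - 42 , 21/17,63/8,8, 9,71/6,22,28, 41]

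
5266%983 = 351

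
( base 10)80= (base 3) 2222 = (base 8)120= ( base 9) 88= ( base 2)1010000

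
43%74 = 43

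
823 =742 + 81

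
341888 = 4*85472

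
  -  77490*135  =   - 10461150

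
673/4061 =673/4061 = 0.17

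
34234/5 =34234/5  =  6846.80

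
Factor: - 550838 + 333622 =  - 2^7*1697^1 = - 217216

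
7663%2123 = 1294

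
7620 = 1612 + 6008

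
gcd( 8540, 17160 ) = 20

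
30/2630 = 3/263 =0.01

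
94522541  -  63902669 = 30619872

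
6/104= 3/52=0.06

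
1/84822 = 1/84822 = 0.00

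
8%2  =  0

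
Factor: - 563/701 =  - 563^1*701^(-1)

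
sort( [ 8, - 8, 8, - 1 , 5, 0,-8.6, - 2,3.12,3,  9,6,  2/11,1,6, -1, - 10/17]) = [ - 8.6, - 8, - 2,-1,  -  1, - 10/17, 0, 2/11,1, 3, 3.12,5,6,6, 8,8,9]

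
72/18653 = 72/18653 = 0.00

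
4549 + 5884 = 10433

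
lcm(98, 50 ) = 2450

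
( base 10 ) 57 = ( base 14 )41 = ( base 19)30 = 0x39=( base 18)33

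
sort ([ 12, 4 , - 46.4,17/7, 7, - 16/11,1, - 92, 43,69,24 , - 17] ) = [-92,- 46.4, - 17, - 16/11, 1,17/7  ,  4, 7,  12, 24, 43,  69]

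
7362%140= 82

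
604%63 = 37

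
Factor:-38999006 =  - 2^1*2963^1*6581^1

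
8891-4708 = 4183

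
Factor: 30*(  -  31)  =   - 930=-2^1*3^1*5^1*31^1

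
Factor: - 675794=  - 2^1*7^1*48271^1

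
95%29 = 8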